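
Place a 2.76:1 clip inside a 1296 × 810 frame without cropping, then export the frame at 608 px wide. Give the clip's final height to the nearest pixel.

In the 1296×810 frame the clip fills the width: height = 1296 / 2.760 ≈ 469.57 px.
Scaling 1296 → 608 is ×0.4691, so the height becomes 469.57 × 0.4691 ≈ 220.29 px.

220 px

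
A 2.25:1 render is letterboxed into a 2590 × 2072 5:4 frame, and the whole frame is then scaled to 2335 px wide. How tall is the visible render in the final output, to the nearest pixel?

1038 px

In the 2590×2072 frame the render fills the width: height = 2590 / 2.250 ≈ 1151.11 px.
Resizing to 2335 px wide multiplies everything by 0.9015: 1151.11 → 1037.78 px.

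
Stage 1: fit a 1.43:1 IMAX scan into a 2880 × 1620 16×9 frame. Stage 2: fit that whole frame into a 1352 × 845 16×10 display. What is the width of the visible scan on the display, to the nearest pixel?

1088 px

1.43:1 IMAX in 2880×1620: fills the height, so the scan is 2316.60 × 1620.00.
Second fit — the 16×9 canvas into 1352×845 spans the width: 1352.00 × 760.50 (×0.4694 from 2880×1620).
Applying the same ×0.4694: 2316.60 → 1087.52.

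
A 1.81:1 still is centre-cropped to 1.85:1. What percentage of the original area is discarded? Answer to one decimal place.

Going from 1.81:1 to 1.85:1 means cutting height while keeping width.
Fraction kept = (1.810)/(1.850) ≈ 97.84%, so 2.16% is lost.

2.2%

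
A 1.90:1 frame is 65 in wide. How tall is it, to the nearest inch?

34 in

Height = 65 / 1.900 = 34.21.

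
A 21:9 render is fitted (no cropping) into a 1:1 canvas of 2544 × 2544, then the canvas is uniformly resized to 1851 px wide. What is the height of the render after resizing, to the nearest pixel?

793 px

At 2544×2544 the render is width-limited, so height = 2544 × 9/21 ≈ 1090.29 px.
Resizing to 1851 px wide multiplies everything by 0.7276: 1090.29 → 793.29 px.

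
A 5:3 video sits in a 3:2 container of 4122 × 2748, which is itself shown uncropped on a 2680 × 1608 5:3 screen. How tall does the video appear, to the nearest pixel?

1447 px

Inside the 4122×2748 canvas the video is width-limited at 4122.00 × 2473.20.
Second fit — the 3:2 canvas into 2680×1608 spans the height: 2412.00 × 1608.00 (×0.5852 from 4122×2748).
Applying the same ×0.5852: 2473.20 → 1447.20.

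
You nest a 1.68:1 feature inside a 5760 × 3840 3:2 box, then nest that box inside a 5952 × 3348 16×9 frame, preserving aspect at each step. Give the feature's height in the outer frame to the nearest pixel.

1.68:1 in 5760×3840: fills the width, so the feature is 5760.00 × 3428.57.
Second fit — the 3:2 canvas into 5952×3348 spans the height: 5022.00 × 3348.00 (×0.8719 from 5760×3840).
Applying the same ×0.8719: 3428.57 → 2989.29.

2989 px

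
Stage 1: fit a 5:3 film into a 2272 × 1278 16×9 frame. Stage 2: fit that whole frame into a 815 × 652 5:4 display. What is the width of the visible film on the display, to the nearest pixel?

5:3 in 2272×1278: fills the height, so the film is 2130.00 × 1278.00.
The 16×9 canvas is width-limited in 815×652, giving 815.00 × 458.44; scale factor 0.3587.
Applying the same ×0.3587: 2130.00 → 764.06.

764 px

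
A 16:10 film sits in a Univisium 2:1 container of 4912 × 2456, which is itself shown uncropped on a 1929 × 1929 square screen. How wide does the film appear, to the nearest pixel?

Inside the 4912×2456 canvas the film is height-limited at 3929.60 × 2456.00.
The Univisium 2:1 canvas is width-limited in 1929×1929, giving 1929.00 × 964.50; scale factor 0.3927.
So the film's width is 3929.60 × 0.3927 ≈ 1543.20.

1543 px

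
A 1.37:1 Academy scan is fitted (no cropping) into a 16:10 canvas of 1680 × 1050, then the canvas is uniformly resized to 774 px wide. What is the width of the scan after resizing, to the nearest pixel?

In the 1680×1050 frame the scan fills the height: width = 1050 × 1.370 ≈ 1438.50 px.
Scaling 1680 → 774 is ×0.4607, so the width becomes 1438.50 × 0.4607 ≈ 662.74 px.

663 px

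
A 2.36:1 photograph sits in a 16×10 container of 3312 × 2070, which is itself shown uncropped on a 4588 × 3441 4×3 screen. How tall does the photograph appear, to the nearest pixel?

1944 px

Inside the 3312×2070 canvas the photograph is width-limited at 3312.00 × 1403.39.
Second fit — the 16×10 canvas into 4588×3441 spans the width: 4588.00 × 2867.50 (×1.3853 from 3312×2070).
The photograph scales with it: height 1403.39 × 1.3853 ≈ 1944.07.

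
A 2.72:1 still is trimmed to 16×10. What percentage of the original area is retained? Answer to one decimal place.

Going from 2.72:1 to 16×10 means cutting width while keeping height.
Area ratio = (1.600)/(2.720) = 58.82% retained.

58.8%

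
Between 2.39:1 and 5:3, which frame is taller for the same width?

5:3

2.39 and 5:3 = 1.667; 2.39 > 1.667. The smaller width-to-height ratio is the taller frame.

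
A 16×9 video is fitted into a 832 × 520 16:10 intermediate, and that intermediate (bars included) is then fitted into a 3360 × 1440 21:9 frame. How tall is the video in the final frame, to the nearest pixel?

First fit — 16×9 into 832×520 spans the width: 832.00 × 468.00.
Second fit — the 16:10 canvas into 3360×1440 spans the height: 2304.00 × 1440.00 (×2.7692 from 832×520).
Applying the same ×2.7692: 468.00 → 1296.00.

1296 px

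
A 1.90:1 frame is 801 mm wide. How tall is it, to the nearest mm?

422 mm

At 1.90:1, 801 / 1.900 ≈ 421.58.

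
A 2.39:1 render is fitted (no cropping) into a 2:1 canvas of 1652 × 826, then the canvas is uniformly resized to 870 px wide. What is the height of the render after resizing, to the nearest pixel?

364 px

Fitted into 1652×826, the render spans the width; its height is 1652 / 2.390 ≈ 691.21 px.
Resizing to 870 px wide multiplies everything by 0.5266: 691.21 → 364.02 px.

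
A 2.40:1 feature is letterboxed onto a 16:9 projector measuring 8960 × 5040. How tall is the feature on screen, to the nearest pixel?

Since 2.400 > 1.778, the feature is width-limited.
Content height = 8960 / 2.400 ≈ 3733.33 px.

3733 px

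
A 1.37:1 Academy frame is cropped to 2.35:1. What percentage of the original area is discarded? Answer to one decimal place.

41.7%

Going from 1.37:1 Academy to 2.35:1 means cutting height while keeping width.
Fraction kept = (1.370)/(2.350) ≈ 58.30%, so 41.70% is lost.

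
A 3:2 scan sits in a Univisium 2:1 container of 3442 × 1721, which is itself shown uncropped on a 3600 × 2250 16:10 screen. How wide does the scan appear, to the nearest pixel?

First fit — 3:2 into 3442×1721 spans the height: 2581.50 × 1721.00.
Univisium 2:1 in 3600×2250: fills the width, so the intermediate becomes 3600.00 × 1800.00 — a scale of ×1.0459.
Applying the same ×1.0459: 2581.50 → 2700.00.

2700 px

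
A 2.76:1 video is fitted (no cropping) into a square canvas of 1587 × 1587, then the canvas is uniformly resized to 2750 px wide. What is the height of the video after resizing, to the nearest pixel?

At 1587×1587 the video is width-limited, so height = 1587 / 2.760 ≈ 575.00 px.
Scaling 1587 → 2750 is ×1.7328, so the height becomes 575.00 × 1.7328 ≈ 996.38 px.

996 px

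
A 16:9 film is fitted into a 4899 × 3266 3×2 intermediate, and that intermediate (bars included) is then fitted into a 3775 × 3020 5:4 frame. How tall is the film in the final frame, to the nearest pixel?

2123 px

16:9 in 4899×3266: fills the width, so the film is 4899.00 × 2755.69.
The 3×2 canvas is width-limited in 3775×3020, giving 3775.00 × 2516.67; scale factor 0.7706.
Applying the same ×0.7706: 2755.69 → 2123.44.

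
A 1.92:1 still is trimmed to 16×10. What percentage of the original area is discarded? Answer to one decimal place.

Going from 1.92:1 to 16×10 means cutting width while keeping height.
Area ratio = (1.600)/(1.920) = 83.33%; the remaining 16.67% is cropped out.

16.7%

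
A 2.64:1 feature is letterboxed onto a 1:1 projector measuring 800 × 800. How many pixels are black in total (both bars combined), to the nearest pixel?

397576 pixels

2.64:1 is wider than 1:1, so it spans the full width.
That makes the image 303.0303 px tall (800 / 2.640).
800 − 303.0303 = 496.9697 px of bars.
Across the 800-px span: 496.9697 × 800 ≈ 397576 px.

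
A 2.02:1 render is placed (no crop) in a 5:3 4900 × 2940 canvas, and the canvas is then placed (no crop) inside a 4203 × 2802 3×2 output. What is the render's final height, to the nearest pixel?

2081 px

2.02:1 in 4900×2940: fills the width, so the render is 4900.00 × 2425.74.
5:3 in 4203×2802: fills the width, so the intermediate becomes 4203.00 × 2521.80 — a scale of ×0.8578.
The render scales with it: height 2425.74 × 0.8578 ≈ 2080.69.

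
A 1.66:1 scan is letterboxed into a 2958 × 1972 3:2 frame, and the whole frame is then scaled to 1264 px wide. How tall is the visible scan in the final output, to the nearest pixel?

761 px

At 2958×1972 the scan is width-limited, so height = 2958 / 1.660 ≈ 1781.93 px.
The frame scales by 1264/2958 = 0.4273; 1781.93 × 0.4273 ≈ 761.45 px.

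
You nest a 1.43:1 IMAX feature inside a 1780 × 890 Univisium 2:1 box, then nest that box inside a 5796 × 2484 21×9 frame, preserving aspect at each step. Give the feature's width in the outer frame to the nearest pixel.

3552 px

Inside the 1780×890 canvas the feature is height-limited at 1272.70 × 890.00.
The Univisium 2:1 canvas is height-limited in 5796×2484, giving 4968.00 × 2484.00; scale factor 2.7910.
The feature scales with it: width 1272.70 × 2.7910 ≈ 3552.12.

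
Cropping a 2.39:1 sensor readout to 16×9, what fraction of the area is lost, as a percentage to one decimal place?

25.6%

Going from 2.39:1 to 16×9 means cutting width while keeping height.
Area ratio = (1.778)/(2.390) = 74.38%; the remaining 25.62% is cropped out.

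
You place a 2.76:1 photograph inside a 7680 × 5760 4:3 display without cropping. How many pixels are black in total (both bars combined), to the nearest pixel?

22866365 pixels

2.76:1 (2.760) > 4:3 (1.333), so the photograph fills the width.
Content height = 7680 / 2.760 ≈ 2782.6087 px.
5760 − 2782.6087 = 2977.3913 px of bars.
Across the 7680-px span: 2977.3913 × 7680 ≈ 22866365 px.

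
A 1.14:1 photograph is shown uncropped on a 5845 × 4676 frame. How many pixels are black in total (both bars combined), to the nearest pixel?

Since 1.140 < 1.250, the photograph is height-limited.
The photograph is 4676 × 1.140 ≈ 5330.6400 px wide.
Leftover width: 5845 − 5330.6400 = 514.3600 px.
That's 514.3600 × 4676 ≈ 2405147 black pixels.

2405147 pixels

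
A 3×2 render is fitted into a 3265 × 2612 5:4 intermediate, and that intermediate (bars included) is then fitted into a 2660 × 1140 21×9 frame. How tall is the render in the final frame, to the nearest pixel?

950 px

First fit — 3×2 into 3265×2612 spans the width: 3265.00 × 2176.67.
The 5:4 canvas is height-limited in 2660×1140, giving 1425.00 × 1140.00; scale factor 0.4364.
Applying the same ×0.4364: 2176.67 → 950.00.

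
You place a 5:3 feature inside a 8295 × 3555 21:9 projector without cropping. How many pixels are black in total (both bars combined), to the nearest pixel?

5:3 is narrower than 21:9, so it spans the full height.
The feature is 3555 × 5/3 ≈ 5925.0000 px wide.
Leftover width: 8295 − 5925.0000 = 2370.0000 px.
That's 2370.0000 × 3555 ≈ 8425350 black pixels.

8425350 pixels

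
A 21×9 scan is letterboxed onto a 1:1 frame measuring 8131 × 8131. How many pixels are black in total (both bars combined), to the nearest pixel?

Since 2.333 > 1.000, the scan is width-limited.
Content height = 8131 × 9/21 ≈ 3484.7143 px.
Black = 8131 − 3484.7143 = 4646.2857 px.
Across the 8131-px span: 4646.2857 × 8131 ≈ 37778949 px.

37778949 pixels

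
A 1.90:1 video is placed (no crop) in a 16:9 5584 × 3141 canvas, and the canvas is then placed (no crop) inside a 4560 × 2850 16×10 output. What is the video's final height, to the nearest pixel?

First fit — 1.90:1 into 5584×3141 spans the width: 5584.00 × 2938.95.
Second fit — the 16:9 canvas into 4560×2850 spans the width: 4560.00 × 2565.00 (×0.8166 from 5584×3141).
Applying the same ×0.8166: 2938.95 → 2400.00.

2400 px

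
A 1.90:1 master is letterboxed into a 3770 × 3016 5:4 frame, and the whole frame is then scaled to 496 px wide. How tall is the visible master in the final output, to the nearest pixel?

Fitted into 3770×3016, the master spans the width; its height is 3770 / 1.900 ≈ 1984.21 px.
Resizing to 496 px wide multiplies everything by 0.1316: 1984.21 → 261.05 px.

261 px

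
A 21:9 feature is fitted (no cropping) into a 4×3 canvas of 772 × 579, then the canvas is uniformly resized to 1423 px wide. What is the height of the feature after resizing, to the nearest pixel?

610 px

At 772×579 the feature is width-limited, so height = 772 × 9/21 ≈ 330.86 px.
The frame scales by 1423/772 = 1.8433; 330.86 × 1.8433 ≈ 609.86 px.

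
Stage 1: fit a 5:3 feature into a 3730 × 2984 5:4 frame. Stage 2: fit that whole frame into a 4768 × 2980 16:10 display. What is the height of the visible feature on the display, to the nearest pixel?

Inside the 3730×2984 canvas the feature is width-limited at 3730.00 × 2238.00.
The 5:4 canvas is height-limited in 4768×2980, giving 3725.00 × 2980.00; scale factor 0.9987.
The feature scales with it: height 2238.00 × 0.9987 ≈ 2235.00.

2235 px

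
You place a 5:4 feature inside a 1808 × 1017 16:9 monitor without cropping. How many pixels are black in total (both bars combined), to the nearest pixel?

Since 1.250 < 1.778, the feature is height-limited.
The feature is 1017 × 5/4 ≈ 1271.2500 px wide.
Leftover width: 1808 − 1271.2500 = 536.7500 px.
Across the 1017-px span: 536.7500 × 1017 ≈ 545875 px.

545875 pixels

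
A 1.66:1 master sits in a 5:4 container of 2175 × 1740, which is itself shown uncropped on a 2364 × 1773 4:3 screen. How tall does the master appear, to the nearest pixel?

1335 px

First fit — 1.66:1 into 2175×1740 spans the width: 2175.00 × 1310.24.
The 5:4 canvas is height-limited in 2364×1773, giving 2216.25 × 1773.00; scale factor 1.0190.
So the master's height is 1310.24 × 1.0190 ≈ 1335.09.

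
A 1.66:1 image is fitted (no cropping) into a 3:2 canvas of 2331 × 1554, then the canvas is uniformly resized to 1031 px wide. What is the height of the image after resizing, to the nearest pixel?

621 px

At 2331×1554 the image is width-limited, so height = 2331 / 1.660 ≈ 1404.22 px.
Resizing to 1031 px wide multiplies everything by 0.4423: 1404.22 → 621.08 px.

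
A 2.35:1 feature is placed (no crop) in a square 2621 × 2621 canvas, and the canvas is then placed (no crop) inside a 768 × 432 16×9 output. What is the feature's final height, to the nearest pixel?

2.35:1 in 2621×2621: fills the width, so the feature is 2621.00 × 1115.32.
Second fit — the square canvas into 768×432 spans the height: 432.00 × 432.00 (×0.1648 from 2621×2621).
The feature scales with it: height 1115.32 × 0.1648 ≈ 183.83.

184 px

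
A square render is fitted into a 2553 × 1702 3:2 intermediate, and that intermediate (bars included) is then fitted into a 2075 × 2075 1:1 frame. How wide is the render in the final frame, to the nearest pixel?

1383 px

Inside the 2553×1702 canvas the render is height-limited at 1702.00 × 1702.00.
3:2 in 2075×2075: fills the width, so the intermediate becomes 2075.00 × 1383.33 — a scale of ×0.8128.
Applying the same ×0.8128: 1702.00 → 1383.33.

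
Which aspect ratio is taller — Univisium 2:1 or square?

Univisium 2:1 = 2 and square = 1; 2 > 1. The smaller width-to-height ratio is the taller frame.

square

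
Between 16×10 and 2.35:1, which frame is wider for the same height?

2.35:1

16×10 = 1.6 and 2.35; 2.35 > 1.6.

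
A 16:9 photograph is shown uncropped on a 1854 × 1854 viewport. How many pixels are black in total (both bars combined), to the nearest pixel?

16:9 is wider than square, so it spans the full width.
Content height = 1854 × 9/16 ≈ 1042.8750 px.
Leftover height: 1854 − 1042.8750 = 811.1250 px.
That's 811.1250 × 1854 ≈ 1503826 black pixels.

1503826 pixels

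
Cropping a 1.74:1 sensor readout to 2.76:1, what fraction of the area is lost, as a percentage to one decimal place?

37.0%

2.76:1 is wider than 1.74:1, so the crop keeps the full width and trims the height.
Area ratio = (1.740)/(2.760) = 63.04%; the remaining 36.96% is cropped out.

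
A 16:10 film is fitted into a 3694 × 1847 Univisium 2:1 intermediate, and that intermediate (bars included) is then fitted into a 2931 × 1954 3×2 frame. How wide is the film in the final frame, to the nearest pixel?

Inside the 3694×1847 canvas the film is height-limited at 2955.20 × 1847.00.
Univisium 2:1 in 2931×1954: fills the width, so the intermediate becomes 2931.00 × 1465.50 — a scale of ×0.7934.
The film scales with it: width 2955.20 × 0.7934 ≈ 2344.80.

2345 px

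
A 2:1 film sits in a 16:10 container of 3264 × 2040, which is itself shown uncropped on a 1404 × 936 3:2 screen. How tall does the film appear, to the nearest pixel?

702 px

Inside the 3264×2040 canvas the film is width-limited at 3264.00 × 1632.00.
Second fit — the 16:10 canvas into 1404×936 spans the width: 1404.00 × 877.50 (×0.4301 from 3264×2040).
The film scales with it: height 1632.00 × 0.4301 ≈ 702.00.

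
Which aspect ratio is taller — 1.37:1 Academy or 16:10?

1.37:1 Academy

1.37 and 16:10 = 1.6; 1.6 > 1.37. The smaller width-to-height ratio is the taller frame.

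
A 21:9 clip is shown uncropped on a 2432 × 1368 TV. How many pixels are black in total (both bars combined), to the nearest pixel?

792137 pixels

21:9 (2.333) > 16:9 (1.778), so the clip fills the width.
The clip is 2432 × 9/21 ≈ 1042.2857 px tall.
Leftover height: 1368 − 1042.2857 = 325.7143 px.
Bar area = 325.7143 × 2432 ≈ 792137 px.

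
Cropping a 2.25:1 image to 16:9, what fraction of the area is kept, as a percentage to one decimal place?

16:9 is narrower than 2.25:1, so the crop keeps the full height and trims the width.
Fraction kept = (1.778)/(2.250) ≈ 79.01%.

79.0%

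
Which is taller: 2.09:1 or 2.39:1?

2.09:1

2.09 and 2.39; 2.39 > 2.09. The smaller width-to-height ratio is the taller frame.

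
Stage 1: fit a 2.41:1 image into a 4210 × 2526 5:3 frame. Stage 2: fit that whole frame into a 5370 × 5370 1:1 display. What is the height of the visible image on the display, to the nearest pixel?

2228 px

First fit — 2.41:1 into 4210×2526 spans the width: 4210.00 × 1746.89.
Second fit — the 5:3 canvas into 5370×5370 spans the width: 5370.00 × 3222.00 (×1.2755 from 4210×2526).
Applying the same ×1.2755: 1746.89 → 2228.22.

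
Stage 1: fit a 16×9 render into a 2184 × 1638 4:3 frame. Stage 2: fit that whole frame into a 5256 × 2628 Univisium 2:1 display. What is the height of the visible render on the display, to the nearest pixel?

Inside the 2184×1638 canvas the render is width-limited at 2184.00 × 1228.50.
4:3 in 5256×2628: fills the height, so the intermediate becomes 3504.00 × 2628.00 — a scale of ×1.6044.
So the render's height is 1228.50 × 1.6044 ≈ 1971.00.

1971 px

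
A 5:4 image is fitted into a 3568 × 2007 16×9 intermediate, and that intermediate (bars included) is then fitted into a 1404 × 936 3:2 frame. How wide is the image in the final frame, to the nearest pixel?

987 px

First fit — 5:4 into 3568×2007 spans the height: 2508.75 × 2007.00.
Second fit — the 16×9 canvas into 1404×936 spans the width: 1404.00 × 789.75 (×0.3935 from 3568×2007).
So the image's width is 2508.75 × 0.3935 ≈ 987.19.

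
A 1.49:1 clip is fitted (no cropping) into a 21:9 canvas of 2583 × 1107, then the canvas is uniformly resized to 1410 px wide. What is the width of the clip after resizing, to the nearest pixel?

Fitted into 2583×1107, the clip spans the height; its width is 1107 × 1.490 ≈ 1649.43 px.
Scaling 2583 → 1410 is ×0.5459, so the width becomes 1649.43 × 0.5459 ≈ 900.39 px.

900 px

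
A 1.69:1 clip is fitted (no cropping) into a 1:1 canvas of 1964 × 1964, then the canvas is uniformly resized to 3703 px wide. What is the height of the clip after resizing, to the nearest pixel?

Fitted into 1964×1964, the clip spans the width; its height is 1964 / 1.690 ≈ 1162.13 px.
Scaling 1964 → 3703 is ×1.8854, so the height becomes 1162.13 × 1.8854 ≈ 2191.12 px.

2191 px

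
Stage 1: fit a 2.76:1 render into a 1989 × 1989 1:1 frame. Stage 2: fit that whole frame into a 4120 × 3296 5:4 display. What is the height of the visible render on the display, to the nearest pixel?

First fit — 2.76:1 into 1989×1989 spans the width: 1989.00 × 720.65.
The 1:1 canvas is height-limited in 4120×3296, giving 3296.00 × 3296.00; scale factor 1.6571.
So the render's height is 720.65 × 1.6571 ≈ 1194.20.

1194 px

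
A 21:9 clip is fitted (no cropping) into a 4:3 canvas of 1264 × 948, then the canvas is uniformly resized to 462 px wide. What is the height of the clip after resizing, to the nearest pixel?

198 px

In the 1264×948 frame the clip fills the width: height = 1264 × 9/21 ≈ 541.71 px.
Resizing to 462 px wide multiplies everything by 0.3655: 541.71 → 198.00 px.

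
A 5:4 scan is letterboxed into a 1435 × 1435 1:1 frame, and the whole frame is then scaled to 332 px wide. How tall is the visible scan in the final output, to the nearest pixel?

266 px

In the 1435×1435 frame the scan fills the width: height = 1435 × 4/5 ≈ 1148.00 px.
The frame scales by 332/1435 = 0.2314; 1148.00 × 0.2314 ≈ 265.60 px.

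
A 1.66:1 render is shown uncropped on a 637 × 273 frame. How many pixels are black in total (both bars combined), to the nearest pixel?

1.66:1 (1.660) < 21×9 (2.333), so the render fills the height.
Content width = 273 × 1.660 ≈ 453.1800 px.
Black = 637 − 453.1800 = 183.8200 px.
Across the 273-px span: 183.8200 × 273 ≈ 50183 px.

50183 pixels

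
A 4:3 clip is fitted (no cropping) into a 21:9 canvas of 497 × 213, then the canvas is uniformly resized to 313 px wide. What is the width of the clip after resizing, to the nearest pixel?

In the 497×213 frame the clip fills the height: width = 213 × 4/3 ≈ 284.00 px.
Resizing to 313 px wide multiplies everything by 0.6298: 284.00 → 178.86 px.

179 px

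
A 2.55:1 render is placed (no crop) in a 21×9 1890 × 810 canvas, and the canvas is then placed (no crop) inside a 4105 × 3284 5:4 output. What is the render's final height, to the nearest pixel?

Inside the 1890×810 canvas the render is width-limited at 1890.00 × 741.18.
The 21×9 canvas is width-limited in 4105×3284, giving 4105.00 × 1759.29; scale factor 2.1720.
Applying the same ×2.1720: 741.18 → 1609.80.

1610 px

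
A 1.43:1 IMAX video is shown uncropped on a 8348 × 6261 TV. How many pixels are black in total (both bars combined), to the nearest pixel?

3533189 pixels

1.43:1 IMAX (1.430) > 4:3 (1.333), so the video fills the width.
Content height = 8348 / 1.430 ≈ 5837.7622 px.
6261 − 5837.7622 = 423.2378 px of bars.
That's 423.2378 × 8348 ≈ 3533189 black pixels.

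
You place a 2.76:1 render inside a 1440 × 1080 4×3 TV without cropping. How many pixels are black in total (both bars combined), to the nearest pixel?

2.76:1 is wider than 4×3, so it spans the full width.
The render is 1440 / 2.760 ≈ 521.7391 px tall.
Leftover height: 1080 − 521.7391 = 558.2609 px.
Bar area = 558.2609 × 1440 ≈ 803896 px.

803896 pixels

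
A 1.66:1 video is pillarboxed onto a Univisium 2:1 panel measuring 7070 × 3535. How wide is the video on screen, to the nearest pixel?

1.66:1 is narrower than Univisium 2:1, so it spans the full height.
Content width = 3535 × 1.660 ≈ 5868.10 px.

5868 px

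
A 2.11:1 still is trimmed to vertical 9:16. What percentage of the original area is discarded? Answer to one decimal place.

Going from 2.11:1 to vertical 9:16 means cutting width while keeping height.
(0.562)/(2.110) ≈ 0.267 of the area survives, leaving 73.34% discarded.

73.3%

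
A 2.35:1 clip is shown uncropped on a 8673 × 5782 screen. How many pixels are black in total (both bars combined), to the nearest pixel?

18138380 pixels

2.35:1 is wider than 3:2, so it spans the full width.
The clip is 8673 / 2.350 ≈ 3690.6383 px tall.
Black = 5782 − 3690.6383 = 2091.3617 px.
Bar area = 2091.3617 × 8673 ≈ 18138380 px.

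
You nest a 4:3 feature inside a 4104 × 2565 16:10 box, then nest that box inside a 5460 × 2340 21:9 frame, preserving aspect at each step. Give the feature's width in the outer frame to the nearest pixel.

First fit — 4:3 into 4104×2565 spans the height: 3420.00 × 2565.00.
Second fit — the 16:10 canvas into 5460×2340 spans the height: 3744.00 × 2340.00 (×0.9123 from 4104×2565).
The feature scales with it: width 3420.00 × 0.9123 ≈ 3120.00.

3120 px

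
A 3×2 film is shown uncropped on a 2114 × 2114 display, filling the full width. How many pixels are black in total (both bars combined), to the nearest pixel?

The film is 2114 × 2/3 ≈ 1409.3333 px tall.
Black = 2114 − 1409.3333 = 704.6667 px.
Bar area = 704.6667 × 2114 ≈ 1489665 px.

1489665 pixels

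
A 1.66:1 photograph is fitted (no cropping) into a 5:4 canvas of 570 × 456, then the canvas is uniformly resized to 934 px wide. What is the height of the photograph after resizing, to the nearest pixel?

In the 570×456 frame the photograph fills the width: height = 570 / 1.660 ≈ 343.37 px.
Resizing to 934 px wide multiplies everything by 1.6386: 343.37 → 562.65 px.

563 px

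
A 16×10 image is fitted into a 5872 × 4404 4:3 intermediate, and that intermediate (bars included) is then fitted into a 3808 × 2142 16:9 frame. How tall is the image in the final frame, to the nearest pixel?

1785 px

First fit — 16×10 into 5872×4404 spans the width: 5872.00 × 3670.00.
Second fit — the 4:3 canvas into 3808×2142 spans the height: 2856.00 × 2142.00 (×0.4864 from 5872×4404).
So the image's height is 3670.00 × 0.4864 ≈ 1785.00.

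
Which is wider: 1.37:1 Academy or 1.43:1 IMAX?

1.43:1 IMAX

1.37 and 1.43; 1.43 > 1.37.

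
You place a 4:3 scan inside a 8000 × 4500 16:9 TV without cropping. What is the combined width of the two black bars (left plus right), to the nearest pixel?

2000 px

4:3 (1.333) < 16:9 (1.778), so the scan fills the height.
That makes the image 6000.00 px wide (4500 × 4/3).
Leftover width: 8000 − 6000.00 = 2000.00 px.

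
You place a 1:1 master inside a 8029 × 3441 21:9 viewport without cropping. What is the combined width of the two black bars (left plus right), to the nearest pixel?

4588 px

Since 1.000 < 2.333, the master is height-limited.
That makes the image 3441.00 px wide (3441 × 1/1).
8029 − 3441.00 = 4588.00 px of bars.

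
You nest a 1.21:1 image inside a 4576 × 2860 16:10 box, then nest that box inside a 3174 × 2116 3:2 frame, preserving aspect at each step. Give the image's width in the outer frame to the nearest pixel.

2400 px

1.21:1 in 4576×2860: fills the height, so the image is 3460.60 × 2860.00.
The 16:10 canvas is width-limited in 3174×2116, giving 3174.00 × 1983.75; scale factor 0.6936.
Applying the same ×0.6936: 3460.60 → 2400.34.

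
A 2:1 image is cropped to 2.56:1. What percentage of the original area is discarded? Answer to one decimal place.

21.9%

Going from 2:1 to 2.56:1 means cutting height while keeping width.
Fraction kept = (2.000)/(2.560) ≈ 78.12%, so 21.88% is lost.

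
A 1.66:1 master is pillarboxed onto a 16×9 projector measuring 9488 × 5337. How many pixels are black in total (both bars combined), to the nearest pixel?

3354731 pixels

Since 1.660 < 1.778, the master is height-limited.
That makes the image 8859.4200 px wide (5337 × 1.660).
Black = 9488 − 8859.4200 = 628.5800 px.
Across the 5337-px span: 628.5800 × 5337 ≈ 3354731 px.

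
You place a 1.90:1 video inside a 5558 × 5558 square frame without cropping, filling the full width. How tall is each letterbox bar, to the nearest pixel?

That makes the image 2925.26 px tall (5558 / 1.900).
5558 − 2925.26 = 2632.74 px of bars (1316.37 each).

1316 px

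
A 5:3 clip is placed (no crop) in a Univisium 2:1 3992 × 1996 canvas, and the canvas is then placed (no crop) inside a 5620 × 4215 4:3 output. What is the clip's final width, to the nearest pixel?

4683 px

5:3 in 3992×1996: fills the height, so the clip is 3326.67 × 1996.00.
Second fit — the Univisium 2:1 canvas into 5620×4215 spans the width: 5620.00 × 2810.00 (×1.4078 from 3992×1996).
The clip scales with it: width 3326.67 × 1.4078 ≈ 4683.33.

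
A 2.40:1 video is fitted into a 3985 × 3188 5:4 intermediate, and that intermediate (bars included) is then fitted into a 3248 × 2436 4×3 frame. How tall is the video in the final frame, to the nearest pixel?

First fit — 2.40:1 into 3985×3188 spans the width: 3985.00 × 1660.42.
5:4 in 3248×2436: fills the height, so the intermediate becomes 3045.00 × 2436.00 — a scale of ×0.7641.
Applying the same ×0.7641: 1660.42 → 1268.75.

1269 px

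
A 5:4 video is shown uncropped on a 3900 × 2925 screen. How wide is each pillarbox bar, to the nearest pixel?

122 px

5:4 is narrower than 4×3, so it spans the full height.
The video is 2925 × 5/4 ≈ 3656.25 px wide.
3900 − 3656.25 = 243.75 px of bars (121.88 each).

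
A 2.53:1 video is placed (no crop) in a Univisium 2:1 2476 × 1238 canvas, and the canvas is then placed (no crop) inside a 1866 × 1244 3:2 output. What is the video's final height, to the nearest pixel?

Inside the 2476×1238 canvas the video is width-limited at 2476.00 × 978.66.
The Univisium 2:1 canvas is width-limited in 1866×1244, giving 1866.00 × 933.00; scale factor 0.7536.
So the video's height is 978.66 × 0.7536 ≈ 737.55.

738 px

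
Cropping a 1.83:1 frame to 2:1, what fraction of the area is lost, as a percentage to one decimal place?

Going from 1.83:1 to 2:1 means cutting height while keeping width.
Fraction kept = (1.830)/(2.000) ≈ 91.50%, so 8.50% is lost.

8.5%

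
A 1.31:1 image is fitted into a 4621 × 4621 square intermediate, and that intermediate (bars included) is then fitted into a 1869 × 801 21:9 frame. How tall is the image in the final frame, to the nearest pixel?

Inside the 4621×4621 canvas the image is width-limited at 4621.00 × 3527.48.
square in 1869×801: fills the height, so the intermediate becomes 801.00 × 801.00 — a scale of ×0.1733.
So the image's height is 3527.48 × 0.1733 ≈ 611.45.

611 px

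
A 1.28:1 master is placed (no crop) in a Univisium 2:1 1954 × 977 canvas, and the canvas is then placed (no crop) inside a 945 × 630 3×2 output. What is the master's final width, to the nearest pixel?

First fit — 1.28:1 into 1954×977 spans the height: 1250.56 × 977.00.
Univisium 2:1 in 945×630: fills the width, so the intermediate becomes 945.00 × 472.50 — a scale of ×0.4836.
The master scales with it: width 1250.56 × 0.4836 ≈ 604.80.

605 px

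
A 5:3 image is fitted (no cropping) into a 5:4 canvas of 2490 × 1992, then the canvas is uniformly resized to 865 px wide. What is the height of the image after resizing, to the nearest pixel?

At 2490×1992 the image is width-limited, so height = 2490 × 3/5 ≈ 1494.00 px.
Resizing to 865 px wide multiplies everything by 0.3474: 1494.00 → 519.00 px.

519 px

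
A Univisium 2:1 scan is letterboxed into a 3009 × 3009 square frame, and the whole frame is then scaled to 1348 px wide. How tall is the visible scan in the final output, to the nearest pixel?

674 px

Fitted into 3009×3009, the scan spans the width; its height is 3009 × 1/2 ≈ 1504.50 px.
The frame scales by 1348/3009 = 0.4480; 1504.50 × 0.4480 ≈ 674.00 px.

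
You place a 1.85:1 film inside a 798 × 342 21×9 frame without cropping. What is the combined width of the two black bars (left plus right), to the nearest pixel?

165 px

1.85:1 (1.850) < 21×9 (2.333), so the film fills the height.
Content width = 342 × 1.850 ≈ 632.70 px.
798 − 632.70 = 165.30 px of bars.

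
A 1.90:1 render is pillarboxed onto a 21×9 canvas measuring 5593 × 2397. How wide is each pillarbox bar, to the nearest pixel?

1.90:1 (1.900) < 21×9 (2.333), so the render fills the height.
Content width = 2397 × 1.900 ≈ 4554.30 px.
Black = 5593 − 4554.30 = 1038.70 px, or 519.35 per bar.

519 px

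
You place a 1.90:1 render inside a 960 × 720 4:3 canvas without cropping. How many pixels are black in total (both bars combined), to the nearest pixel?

206147 pixels

1.90:1 (1.900) > 4:3 (1.333), so the render fills the width.
Content height = 960 / 1.900 ≈ 505.2632 px.
720 − 505.2632 = 214.7368 px of bars.
Bar area = 214.7368 × 960 ≈ 206147 px.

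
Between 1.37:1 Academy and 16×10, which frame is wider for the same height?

16×10

1.37 and 16×10 = 1.6; 1.6 > 1.37.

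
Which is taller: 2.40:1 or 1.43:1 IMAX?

1.43:1 IMAX

2.4 and 1.43; 2.4 > 1.43. The smaller width-to-height ratio is the taller frame.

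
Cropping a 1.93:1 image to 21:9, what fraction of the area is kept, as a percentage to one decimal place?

82.7%

21:9 is wider than 1.93:1, so the crop keeps the full width and trims the height.
(1.930)/(2.333) ≈ 0.827 of the area survives.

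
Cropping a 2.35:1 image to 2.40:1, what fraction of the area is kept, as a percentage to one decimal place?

97.9%

The width stays; only height is cut (since 2.40:1 is wider than 2.35:1).
Fraction kept = (2.350)/(2.400) ≈ 97.92%.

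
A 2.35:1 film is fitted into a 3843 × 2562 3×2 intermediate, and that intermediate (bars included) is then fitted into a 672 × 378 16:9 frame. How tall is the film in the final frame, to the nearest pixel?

241 px

First fit — 2.35:1 into 3843×2562 spans the width: 3843.00 × 1635.32.
Second fit — the 3×2 canvas into 672×378 spans the height: 567.00 × 378.00 (×0.1475 from 3843×2562).
The film scales with it: height 1635.32 × 0.1475 ≈ 241.28.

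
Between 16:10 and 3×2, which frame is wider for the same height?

16:10 = 1.6 and 3×2 = 1.5; 1.6 > 1.5.

16:10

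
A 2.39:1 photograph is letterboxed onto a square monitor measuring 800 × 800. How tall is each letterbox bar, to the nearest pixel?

2.39:1 is wider than square, so it spans the full width.
That makes the image 334.73 px tall (800 / 2.390).
Black = 800 − 334.73 = 465.27 px, or 232.64 per bar.

233 px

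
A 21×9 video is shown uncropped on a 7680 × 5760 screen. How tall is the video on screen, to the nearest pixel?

21×9 is wider than 4:3, so it spans the full width.
Content height = 7680 × 9/21 ≈ 3291.43 px.

3291 px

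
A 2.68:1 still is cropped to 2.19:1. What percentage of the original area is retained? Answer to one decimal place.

Going from 2.68:1 to 2.19:1 means cutting width while keeping height.
(2.190)/(2.680) ≈ 0.817 of the area survives.

81.7%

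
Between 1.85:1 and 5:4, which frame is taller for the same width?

5:4

1.85 and 5:4 = 1.25; 1.85 > 1.25. The smaller width-to-height ratio is the taller frame.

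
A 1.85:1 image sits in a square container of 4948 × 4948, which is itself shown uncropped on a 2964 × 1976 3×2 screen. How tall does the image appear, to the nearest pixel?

1.85:1 in 4948×4948: fills the width, so the image is 4948.00 × 2674.59.
Second fit — the square canvas into 2964×1976 spans the height: 1976.00 × 1976.00 (×0.3994 from 4948×4948).
So the image's height is 2674.59 × 0.3994 ≈ 1068.11.

1068 px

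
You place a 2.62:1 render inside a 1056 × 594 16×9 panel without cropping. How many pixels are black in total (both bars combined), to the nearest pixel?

201640 pixels

Since 2.620 > 1.778, the render is width-limited.
That makes the image 403.0534 px tall (1056 / 2.620).
Leftover height: 594 − 403.0534 = 190.9466 px.
Across the 1056-px span: 190.9466 × 1056 ≈ 201640 px.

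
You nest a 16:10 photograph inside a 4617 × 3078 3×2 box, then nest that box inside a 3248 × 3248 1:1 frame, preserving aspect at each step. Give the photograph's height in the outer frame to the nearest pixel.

2030 px

Inside the 4617×3078 canvas the photograph is width-limited at 4617.00 × 2885.62.
The 3×2 canvas is width-limited in 3248×3248, giving 3248.00 × 2165.33; scale factor 0.7035.
The photograph scales with it: height 2885.62 × 0.7035 ≈ 2030.00.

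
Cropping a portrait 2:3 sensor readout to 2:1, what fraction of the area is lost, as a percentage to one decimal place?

The width stays; only height is cut (since 2:1 is wider than portrait 2:3).
Fraction kept = (0.667)/(2.000) ≈ 33.33%, so 66.67% is lost.

66.7%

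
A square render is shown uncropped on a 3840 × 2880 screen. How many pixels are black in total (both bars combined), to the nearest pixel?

2764800 pixels

Since 1.000 < 1.333, the render is height-limited.
Content width = 2880 × 1/1 ≈ 2880.0000 px.
3840 − 2880.0000 = 960.0000 px of bars.
That's 960.0000 × 2880 ≈ 2764800 black pixels.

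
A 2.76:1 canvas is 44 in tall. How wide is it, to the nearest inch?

121 in

Width = 44 × 2.760 = 121.44.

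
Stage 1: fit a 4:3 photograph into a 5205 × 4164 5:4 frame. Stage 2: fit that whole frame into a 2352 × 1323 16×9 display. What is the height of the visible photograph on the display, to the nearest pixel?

4:3 in 5205×4164: fills the width, so the photograph is 5205.00 × 3903.75.
The 5:4 canvas is height-limited in 2352×1323, giving 1653.75 × 1323.00; scale factor 0.3177.
Applying the same ×0.3177: 3903.75 → 1240.31.

1240 px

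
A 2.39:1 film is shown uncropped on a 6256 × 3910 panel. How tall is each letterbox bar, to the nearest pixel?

646 px

2.39:1 is wider than 16×10, so it spans the full width.
Content height = 6256 / 2.390 ≈ 2617.57 px.
Leftover height: 3910 − 2617.57 = 1292.43 px → 646.21 each side.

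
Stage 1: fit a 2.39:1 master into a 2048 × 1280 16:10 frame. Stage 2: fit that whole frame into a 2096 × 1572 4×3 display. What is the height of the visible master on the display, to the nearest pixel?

877 px

2.39:1 in 2048×1280: fills the width, so the master is 2048.00 × 856.90.
16:10 in 2096×1572: fills the width, so the intermediate becomes 2096.00 × 1310.00 — a scale of ×1.0234.
The master scales with it: height 856.90 × 1.0234 ≈ 876.99.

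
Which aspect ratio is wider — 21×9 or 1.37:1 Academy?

21×9

21×9 = 2.333 and 1.37; 2.333 > 1.37.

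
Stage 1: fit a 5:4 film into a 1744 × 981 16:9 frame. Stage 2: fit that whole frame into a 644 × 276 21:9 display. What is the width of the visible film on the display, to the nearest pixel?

5:4 in 1744×981: fills the height, so the film is 1226.25 × 981.00.
16:9 in 644×276: fills the height, so the intermediate becomes 490.67 × 276.00 — a scale of ×0.2813.
The film scales with it: width 1226.25 × 0.2813 ≈ 345.00.

345 px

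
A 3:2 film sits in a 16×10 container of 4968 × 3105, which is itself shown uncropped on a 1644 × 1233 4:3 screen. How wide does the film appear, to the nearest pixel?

Inside the 4968×3105 canvas the film is height-limited at 4657.50 × 3105.00.
16×10 in 1644×1233: fills the width, so the intermediate becomes 1644.00 × 1027.50 — a scale of ×0.3309.
So the film's width is 4657.50 × 0.3309 ≈ 1541.25.

1541 px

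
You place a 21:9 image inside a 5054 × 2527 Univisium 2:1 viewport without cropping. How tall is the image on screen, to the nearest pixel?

Since 2.333 > 2.000, the image is width-limited.
That makes the image 2166.00 px tall (5054 × 9/21).

2166 px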